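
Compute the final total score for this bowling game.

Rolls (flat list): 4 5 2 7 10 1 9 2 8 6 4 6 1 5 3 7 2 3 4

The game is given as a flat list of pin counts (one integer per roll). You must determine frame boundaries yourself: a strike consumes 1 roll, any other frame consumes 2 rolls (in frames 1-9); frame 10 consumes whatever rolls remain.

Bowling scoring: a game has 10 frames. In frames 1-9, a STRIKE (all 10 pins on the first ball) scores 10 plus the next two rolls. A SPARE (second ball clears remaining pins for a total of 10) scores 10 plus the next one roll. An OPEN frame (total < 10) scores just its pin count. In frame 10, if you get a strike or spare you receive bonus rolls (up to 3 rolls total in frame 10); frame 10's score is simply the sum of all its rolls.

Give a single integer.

Frame 1: OPEN (4+5=9). Cumulative: 9
Frame 2: OPEN (2+7=9). Cumulative: 18
Frame 3: STRIKE. 10 + next two rolls (1+9) = 20. Cumulative: 38
Frame 4: SPARE (1+9=10). 10 + next roll (2) = 12. Cumulative: 50
Frame 5: SPARE (2+8=10). 10 + next roll (6) = 16. Cumulative: 66
Frame 6: SPARE (6+4=10). 10 + next roll (6) = 16. Cumulative: 82
Frame 7: OPEN (6+1=7). Cumulative: 89
Frame 8: OPEN (5+3=8). Cumulative: 97
Frame 9: OPEN (7+2=9). Cumulative: 106
Frame 10: OPEN. Sum of all frame-10 rolls (3+4) = 7. Cumulative: 113

Answer: 113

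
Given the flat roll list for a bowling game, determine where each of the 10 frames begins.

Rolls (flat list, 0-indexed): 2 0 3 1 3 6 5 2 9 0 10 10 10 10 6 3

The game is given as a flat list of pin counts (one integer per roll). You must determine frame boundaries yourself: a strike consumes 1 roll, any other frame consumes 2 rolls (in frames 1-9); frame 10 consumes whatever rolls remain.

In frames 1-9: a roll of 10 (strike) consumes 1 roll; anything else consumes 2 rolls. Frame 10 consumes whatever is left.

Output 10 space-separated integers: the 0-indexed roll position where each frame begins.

Frame 1 starts at roll index 0: rolls=2,0 (sum=2), consumes 2 rolls
Frame 2 starts at roll index 2: rolls=3,1 (sum=4), consumes 2 rolls
Frame 3 starts at roll index 4: rolls=3,6 (sum=9), consumes 2 rolls
Frame 4 starts at roll index 6: rolls=5,2 (sum=7), consumes 2 rolls
Frame 5 starts at roll index 8: rolls=9,0 (sum=9), consumes 2 rolls
Frame 6 starts at roll index 10: roll=10 (strike), consumes 1 roll
Frame 7 starts at roll index 11: roll=10 (strike), consumes 1 roll
Frame 8 starts at roll index 12: roll=10 (strike), consumes 1 roll
Frame 9 starts at roll index 13: roll=10 (strike), consumes 1 roll
Frame 10 starts at roll index 14: 2 remaining rolls

Answer: 0 2 4 6 8 10 11 12 13 14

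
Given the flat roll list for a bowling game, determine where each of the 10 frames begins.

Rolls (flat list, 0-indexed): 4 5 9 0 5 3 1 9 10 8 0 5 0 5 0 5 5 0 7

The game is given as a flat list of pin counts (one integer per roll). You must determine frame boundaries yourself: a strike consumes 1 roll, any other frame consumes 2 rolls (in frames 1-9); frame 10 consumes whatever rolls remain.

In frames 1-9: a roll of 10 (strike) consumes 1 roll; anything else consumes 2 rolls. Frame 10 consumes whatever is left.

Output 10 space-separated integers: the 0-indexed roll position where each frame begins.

Frame 1 starts at roll index 0: rolls=4,5 (sum=9), consumes 2 rolls
Frame 2 starts at roll index 2: rolls=9,0 (sum=9), consumes 2 rolls
Frame 3 starts at roll index 4: rolls=5,3 (sum=8), consumes 2 rolls
Frame 4 starts at roll index 6: rolls=1,9 (sum=10), consumes 2 rolls
Frame 5 starts at roll index 8: roll=10 (strike), consumes 1 roll
Frame 6 starts at roll index 9: rolls=8,0 (sum=8), consumes 2 rolls
Frame 7 starts at roll index 11: rolls=5,0 (sum=5), consumes 2 rolls
Frame 8 starts at roll index 13: rolls=5,0 (sum=5), consumes 2 rolls
Frame 9 starts at roll index 15: rolls=5,5 (sum=10), consumes 2 rolls
Frame 10 starts at roll index 17: 2 remaining rolls

Answer: 0 2 4 6 8 9 11 13 15 17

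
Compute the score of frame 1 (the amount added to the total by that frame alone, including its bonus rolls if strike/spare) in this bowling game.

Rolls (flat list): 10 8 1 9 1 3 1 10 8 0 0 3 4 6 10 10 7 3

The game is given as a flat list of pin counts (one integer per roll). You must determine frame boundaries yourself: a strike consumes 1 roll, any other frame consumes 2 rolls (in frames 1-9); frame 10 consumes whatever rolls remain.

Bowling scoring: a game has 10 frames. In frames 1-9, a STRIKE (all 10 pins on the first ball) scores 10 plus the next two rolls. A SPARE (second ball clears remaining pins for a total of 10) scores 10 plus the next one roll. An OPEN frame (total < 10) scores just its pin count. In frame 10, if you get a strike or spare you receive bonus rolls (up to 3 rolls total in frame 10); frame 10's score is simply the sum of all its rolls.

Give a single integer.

Answer: 19

Derivation:
Frame 1: STRIKE. 10 + next two rolls (8+1) = 19. Cumulative: 19
Frame 2: OPEN (8+1=9). Cumulative: 28
Frame 3: SPARE (9+1=10). 10 + next roll (3) = 13. Cumulative: 41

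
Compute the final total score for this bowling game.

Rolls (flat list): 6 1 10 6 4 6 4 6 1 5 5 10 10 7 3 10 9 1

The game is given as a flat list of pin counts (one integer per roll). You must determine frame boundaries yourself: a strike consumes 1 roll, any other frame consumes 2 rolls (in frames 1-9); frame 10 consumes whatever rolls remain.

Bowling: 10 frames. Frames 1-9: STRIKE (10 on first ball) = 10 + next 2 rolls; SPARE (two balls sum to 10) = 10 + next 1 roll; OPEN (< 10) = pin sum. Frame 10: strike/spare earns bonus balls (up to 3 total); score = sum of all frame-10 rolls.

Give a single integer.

Answer: 173

Derivation:
Frame 1: OPEN (6+1=7). Cumulative: 7
Frame 2: STRIKE. 10 + next two rolls (6+4) = 20. Cumulative: 27
Frame 3: SPARE (6+4=10). 10 + next roll (6) = 16. Cumulative: 43
Frame 4: SPARE (6+4=10). 10 + next roll (6) = 16. Cumulative: 59
Frame 5: OPEN (6+1=7). Cumulative: 66
Frame 6: SPARE (5+5=10). 10 + next roll (10) = 20. Cumulative: 86
Frame 7: STRIKE. 10 + next two rolls (10+7) = 27. Cumulative: 113
Frame 8: STRIKE. 10 + next two rolls (7+3) = 20. Cumulative: 133
Frame 9: SPARE (7+3=10). 10 + next roll (10) = 20. Cumulative: 153
Frame 10: STRIKE. Sum of all frame-10 rolls (10+9+1) = 20. Cumulative: 173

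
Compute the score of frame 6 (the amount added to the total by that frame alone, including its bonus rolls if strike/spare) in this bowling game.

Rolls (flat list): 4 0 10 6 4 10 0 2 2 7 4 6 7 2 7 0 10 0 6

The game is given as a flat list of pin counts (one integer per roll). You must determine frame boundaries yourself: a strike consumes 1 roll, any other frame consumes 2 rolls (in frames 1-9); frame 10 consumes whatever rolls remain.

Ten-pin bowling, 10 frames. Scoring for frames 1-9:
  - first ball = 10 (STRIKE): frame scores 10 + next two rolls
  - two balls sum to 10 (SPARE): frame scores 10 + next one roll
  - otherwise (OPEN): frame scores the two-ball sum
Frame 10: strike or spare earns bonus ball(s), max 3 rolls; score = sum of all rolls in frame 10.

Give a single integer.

Frame 1: OPEN (4+0=4). Cumulative: 4
Frame 2: STRIKE. 10 + next two rolls (6+4) = 20. Cumulative: 24
Frame 3: SPARE (6+4=10). 10 + next roll (10) = 20. Cumulative: 44
Frame 4: STRIKE. 10 + next two rolls (0+2) = 12. Cumulative: 56
Frame 5: OPEN (0+2=2). Cumulative: 58
Frame 6: OPEN (2+7=9). Cumulative: 67
Frame 7: SPARE (4+6=10). 10 + next roll (7) = 17. Cumulative: 84
Frame 8: OPEN (7+2=9). Cumulative: 93

Answer: 9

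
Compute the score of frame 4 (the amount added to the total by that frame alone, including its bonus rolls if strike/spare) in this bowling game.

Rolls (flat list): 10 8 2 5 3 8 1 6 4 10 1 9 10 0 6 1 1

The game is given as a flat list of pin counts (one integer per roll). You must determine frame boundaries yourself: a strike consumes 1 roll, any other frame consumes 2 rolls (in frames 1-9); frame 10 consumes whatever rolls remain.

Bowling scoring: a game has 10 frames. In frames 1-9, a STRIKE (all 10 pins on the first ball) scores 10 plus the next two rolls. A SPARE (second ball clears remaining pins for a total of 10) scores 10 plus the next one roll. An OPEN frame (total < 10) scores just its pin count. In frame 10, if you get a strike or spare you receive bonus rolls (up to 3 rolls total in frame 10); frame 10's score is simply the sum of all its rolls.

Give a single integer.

Frame 1: STRIKE. 10 + next two rolls (8+2) = 20. Cumulative: 20
Frame 2: SPARE (8+2=10). 10 + next roll (5) = 15. Cumulative: 35
Frame 3: OPEN (5+3=8). Cumulative: 43
Frame 4: OPEN (8+1=9). Cumulative: 52
Frame 5: SPARE (6+4=10). 10 + next roll (10) = 20. Cumulative: 72
Frame 6: STRIKE. 10 + next two rolls (1+9) = 20. Cumulative: 92

Answer: 9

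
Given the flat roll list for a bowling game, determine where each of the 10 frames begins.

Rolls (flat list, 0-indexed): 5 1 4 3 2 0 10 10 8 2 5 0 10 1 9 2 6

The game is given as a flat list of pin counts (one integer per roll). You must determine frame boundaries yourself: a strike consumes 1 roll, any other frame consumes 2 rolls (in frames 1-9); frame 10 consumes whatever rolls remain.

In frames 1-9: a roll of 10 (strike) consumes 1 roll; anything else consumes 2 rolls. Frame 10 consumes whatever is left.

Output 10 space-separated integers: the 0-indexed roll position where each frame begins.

Frame 1 starts at roll index 0: rolls=5,1 (sum=6), consumes 2 rolls
Frame 2 starts at roll index 2: rolls=4,3 (sum=7), consumes 2 rolls
Frame 3 starts at roll index 4: rolls=2,0 (sum=2), consumes 2 rolls
Frame 4 starts at roll index 6: roll=10 (strike), consumes 1 roll
Frame 5 starts at roll index 7: roll=10 (strike), consumes 1 roll
Frame 6 starts at roll index 8: rolls=8,2 (sum=10), consumes 2 rolls
Frame 7 starts at roll index 10: rolls=5,0 (sum=5), consumes 2 rolls
Frame 8 starts at roll index 12: roll=10 (strike), consumes 1 roll
Frame 9 starts at roll index 13: rolls=1,9 (sum=10), consumes 2 rolls
Frame 10 starts at roll index 15: 2 remaining rolls

Answer: 0 2 4 6 7 8 10 12 13 15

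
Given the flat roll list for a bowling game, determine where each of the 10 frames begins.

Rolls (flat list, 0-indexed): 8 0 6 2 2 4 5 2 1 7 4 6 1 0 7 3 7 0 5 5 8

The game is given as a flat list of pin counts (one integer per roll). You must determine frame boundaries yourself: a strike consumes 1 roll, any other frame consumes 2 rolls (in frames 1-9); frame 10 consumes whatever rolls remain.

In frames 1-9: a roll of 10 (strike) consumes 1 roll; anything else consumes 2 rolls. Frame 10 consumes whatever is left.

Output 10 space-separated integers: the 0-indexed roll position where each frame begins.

Frame 1 starts at roll index 0: rolls=8,0 (sum=8), consumes 2 rolls
Frame 2 starts at roll index 2: rolls=6,2 (sum=8), consumes 2 rolls
Frame 3 starts at roll index 4: rolls=2,4 (sum=6), consumes 2 rolls
Frame 4 starts at roll index 6: rolls=5,2 (sum=7), consumes 2 rolls
Frame 5 starts at roll index 8: rolls=1,7 (sum=8), consumes 2 rolls
Frame 6 starts at roll index 10: rolls=4,6 (sum=10), consumes 2 rolls
Frame 7 starts at roll index 12: rolls=1,0 (sum=1), consumes 2 rolls
Frame 8 starts at roll index 14: rolls=7,3 (sum=10), consumes 2 rolls
Frame 9 starts at roll index 16: rolls=7,0 (sum=7), consumes 2 rolls
Frame 10 starts at roll index 18: 3 remaining rolls

Answer: 0 2 4 6 8 10 12 14 16 18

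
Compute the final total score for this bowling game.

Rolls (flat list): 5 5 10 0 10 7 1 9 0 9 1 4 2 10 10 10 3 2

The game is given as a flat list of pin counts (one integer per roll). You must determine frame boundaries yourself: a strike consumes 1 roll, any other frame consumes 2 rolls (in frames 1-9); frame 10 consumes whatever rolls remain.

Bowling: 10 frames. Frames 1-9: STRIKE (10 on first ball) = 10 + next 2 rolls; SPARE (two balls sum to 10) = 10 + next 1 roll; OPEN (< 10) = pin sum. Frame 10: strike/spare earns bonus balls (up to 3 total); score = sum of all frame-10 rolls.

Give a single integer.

Frame 1: SPARE (5+5=10). 10 + next roll (10) = 20. Cumulative: 20
Frame 2: STRIKE. 10 + next two rolls (0+10) = 20. Cumulative: 40
Frame 3: SPARE (0+10=10). 10 + next roll (7) = 17. Cumulative: 57
Frame 4: OPEN (7+1=8). Cumulative: 65
Frame 5: OPEN (9+0=9). Cumulative: 74
Frame 6: SPARE (9+1=10). 10 + next roll (4) = 14. Cumulative: 88
Frame 7: OPEN (4+2=6). Cumulative: 94
Frame 8: STRIKE. 10 + next two rolls (10+10) = 30. Cumulative: 124
Frame 9: STRIKE. 10 + next two rolls (10+3) = 23. Cumulative: 147
Frame 10: STRIKE. Sum of all frame-10 rolls (10+3+2) = 15. Cumulative: 162

Answer: 162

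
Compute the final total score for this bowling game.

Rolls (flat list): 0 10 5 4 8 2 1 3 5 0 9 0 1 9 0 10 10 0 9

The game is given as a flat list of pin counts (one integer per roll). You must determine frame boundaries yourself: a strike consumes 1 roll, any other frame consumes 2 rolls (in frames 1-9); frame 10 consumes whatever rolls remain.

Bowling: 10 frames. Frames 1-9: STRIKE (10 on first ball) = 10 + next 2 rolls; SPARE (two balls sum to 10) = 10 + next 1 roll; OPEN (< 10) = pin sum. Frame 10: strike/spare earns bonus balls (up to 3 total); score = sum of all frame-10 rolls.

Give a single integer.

Answer: 111

Derivation:
Frame 1: SPARE (0+10=10). 10 + next roll (5) = 15. Cumulative: 15
Frame 2: OPEN (5+4=9). Cumulative: 24
Frame 3: SPARE (8+2=10). 10 + next roll (1) = 11. Cumulative: 35
Frame 4: OPEN (1+3=4). Cumulative: 39
Frame 5: OPEN (5+0=5). Cumulative: 44
Frame 6: OPEN (9+0=9). Cumulative: 53
Frame 7: SPARE (1+9=10). 10 + next roll (0) = 10. Cumulative: 63
Frame 8: SPARE (0+10=10). 10 + next roll (10) = 20. Cumulative: 83
Frame 9: STRIKE. 10 + next two rolls (0+9) = 19. Cumulative: 102
Frame 10: OPEN. Sum of all frame-10 rolls (0+9) = 9. Cumulative: 111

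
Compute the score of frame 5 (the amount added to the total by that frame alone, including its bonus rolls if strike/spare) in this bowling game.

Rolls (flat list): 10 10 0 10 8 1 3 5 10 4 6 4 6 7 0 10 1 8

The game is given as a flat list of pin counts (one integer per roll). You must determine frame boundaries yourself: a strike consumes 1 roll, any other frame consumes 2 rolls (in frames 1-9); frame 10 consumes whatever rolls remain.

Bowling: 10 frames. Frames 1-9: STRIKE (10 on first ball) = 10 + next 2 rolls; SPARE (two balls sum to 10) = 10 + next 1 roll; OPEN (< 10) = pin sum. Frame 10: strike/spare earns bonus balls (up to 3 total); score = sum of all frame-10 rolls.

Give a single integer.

Frame 1: STRIKE. 10 + next two rolls (10+0) = 20. Cumulative: 20
Frame 2: STRIKE. 10 + next two rolls (0+10) = 20. Cumulative: 40
Frame 3: SPARE (0+10=10). 10 + next roll (8) = 18. Cumulative: 58
Frame 4: OPEN (8+1=9). Cumulative: 67
Frame 5: OPEN (3+5=8). Cumulative: 75
Frame 6: STRIKE. 10 + next two rolls (4+6) = 20. Cumulative: 95
Frame 7: SPARE (4+6=10). 10 + next roll (4) = 14. Cumulative: 109

Answer: 8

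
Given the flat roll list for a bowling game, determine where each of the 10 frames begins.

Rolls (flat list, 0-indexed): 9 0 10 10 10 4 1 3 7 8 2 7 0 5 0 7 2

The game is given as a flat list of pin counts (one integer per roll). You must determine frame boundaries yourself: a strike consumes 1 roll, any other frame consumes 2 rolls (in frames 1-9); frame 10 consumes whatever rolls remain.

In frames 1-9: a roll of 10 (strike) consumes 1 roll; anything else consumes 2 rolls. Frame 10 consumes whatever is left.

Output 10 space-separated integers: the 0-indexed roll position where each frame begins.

Frame 1 starts at roll index 0: rolls=9,0 (sum=9), consumes 2 rolls
Frame 2 starts at roll index 2: roll=10 (strike), consumes 1 roll
Frame 3 starts at roll index 3: roll=10 (strike), consumes 1 roll
Frame 4 starts at roll index 4: roll=10 (strike), consumes 1 roll
Frame 5 starts at roll index 5: rolls=4,1 (sum=5), consumes 2 rolls
Frame 6 starts at roll index 7: rolls=3,7 (sum=10), consumes 2 rolls
Frame 7 starts at roll index 9: rolls=8,2 (sum=10), consumes 2 rolls
Frame 8 starts at roll index 11: rolls=7,0 (sum=7), consumes 2 rolls
Frame 9 starts at roll index 13: rolls=5,0 (sum=5), consumes 2 rolls
Frame 10 starts at roll index 15: 2 remaining rolls

Answer: 0 2 3 4 5 7 9 11 13 15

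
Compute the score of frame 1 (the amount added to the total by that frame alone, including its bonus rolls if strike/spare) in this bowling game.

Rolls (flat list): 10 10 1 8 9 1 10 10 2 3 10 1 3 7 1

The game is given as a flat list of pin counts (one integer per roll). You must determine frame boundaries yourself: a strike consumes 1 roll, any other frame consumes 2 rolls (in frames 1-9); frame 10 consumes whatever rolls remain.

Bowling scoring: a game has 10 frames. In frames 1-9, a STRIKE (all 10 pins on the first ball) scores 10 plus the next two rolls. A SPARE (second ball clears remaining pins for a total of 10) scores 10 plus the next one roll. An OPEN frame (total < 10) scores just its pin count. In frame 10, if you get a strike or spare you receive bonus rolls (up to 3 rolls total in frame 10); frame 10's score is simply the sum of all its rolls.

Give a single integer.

Frame 1: STRIKE. 10 + next two rolls (10+1) = 21. Cumulative: 21
Frame 2: STRIKE. 10 + next two rolls (1+8) = 19. Cumulative: 40
Frame 3: OPEN (1+8=9). Cumulative: 49

Answer: 21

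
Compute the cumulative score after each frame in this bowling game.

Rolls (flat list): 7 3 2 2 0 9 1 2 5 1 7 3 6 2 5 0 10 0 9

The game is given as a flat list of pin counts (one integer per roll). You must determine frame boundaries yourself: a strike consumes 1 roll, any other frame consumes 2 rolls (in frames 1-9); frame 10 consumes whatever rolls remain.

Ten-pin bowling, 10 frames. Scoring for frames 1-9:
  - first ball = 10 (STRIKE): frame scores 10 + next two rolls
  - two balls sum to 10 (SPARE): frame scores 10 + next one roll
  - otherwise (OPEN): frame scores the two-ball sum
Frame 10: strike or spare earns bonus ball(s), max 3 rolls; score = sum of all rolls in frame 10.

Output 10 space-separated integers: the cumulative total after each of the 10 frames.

Answer: 12 16 25 28 34 50 58 63 82 91

Derivation:
Frame 1: SPARE (7+3=10). 10 + next roll (2) = 12. Cumulative: 12
Frame 2: OPEN (2+2=4). Cumulative: 16
Frame 3: OPEN (0+9=9). Cumulative: 25
Frame 4: OPEN (1+2=3). Cumulative: 28
Frame 5: OPEN (5+1=6). Cumulative: 34
Frame 6: SPARE (7+3=10). 10 + next roll (6) = 16. Cumulative: 50
Frame 7: OPEN (6+2=8). Cumulative: 58
Frame 8: OPEN (5+0=5). Cumulative: 63
Frame 9: STRIKE. 10 + next two rolls (0+9) = 19. Cumulative: 82
Frame 10: OPEN. Sum of all frame-10 rolls (0+9) = 9. Cumulative: 91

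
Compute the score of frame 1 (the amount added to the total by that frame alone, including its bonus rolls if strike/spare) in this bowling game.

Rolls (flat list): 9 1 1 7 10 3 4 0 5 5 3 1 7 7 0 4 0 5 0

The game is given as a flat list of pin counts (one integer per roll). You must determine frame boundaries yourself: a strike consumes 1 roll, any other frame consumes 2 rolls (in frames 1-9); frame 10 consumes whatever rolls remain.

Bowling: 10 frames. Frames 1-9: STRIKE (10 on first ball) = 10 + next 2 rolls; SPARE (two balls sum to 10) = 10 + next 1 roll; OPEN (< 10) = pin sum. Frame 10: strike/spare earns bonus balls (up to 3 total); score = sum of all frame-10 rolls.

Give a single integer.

Answer: 11

Derivation:
Frame 1: SPARE (9+1=10). 10 + next roll (1) = 11. Cumulative: 11
Frame 2: OPEN (1+7=8). Cumulative: 19
Frame 3: STRIKE. 10 + next two rolls (3+4) = 17. Cumulative: 36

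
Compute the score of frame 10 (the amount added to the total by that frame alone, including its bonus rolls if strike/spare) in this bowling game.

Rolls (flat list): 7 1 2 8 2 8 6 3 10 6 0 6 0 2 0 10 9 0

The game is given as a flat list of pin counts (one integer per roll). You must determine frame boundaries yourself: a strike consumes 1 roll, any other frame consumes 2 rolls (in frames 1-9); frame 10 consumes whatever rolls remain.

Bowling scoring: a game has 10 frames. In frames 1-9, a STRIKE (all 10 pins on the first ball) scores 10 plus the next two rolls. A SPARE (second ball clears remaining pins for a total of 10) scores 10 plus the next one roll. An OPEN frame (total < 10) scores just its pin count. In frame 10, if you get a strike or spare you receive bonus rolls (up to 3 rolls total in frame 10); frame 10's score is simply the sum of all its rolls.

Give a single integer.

Frame 1: OPEN (7+1=8). Cumulative: 8
Frame 2: SPARE (2+8=10). 10 + next roll (2) = 12. Cumulative: 20
Frame 3: SPARE (2+8=10). 10 + next roll (6) = 16. Cumulative: 36
Frame 4: OPEN (6+3=9). Cumulative: 45
Frame 5: STRIKE. 10 + next two rolls (6+0) = 16. Cumulative: 61
Frame 6: OPEN (6+0=6). Cumulative: 67
Frame 7: OPEN (6+0=6). Cumulative: 73
Frame 8: OPEN (2+0=2). Cumulative: 75
Frame 9: STRIKE. 10 + next two rolls (9+0) = 19. Cumulative: 94
Frame 10: OPEN. Sum of all frame-10 rolls (9+0) = 9. Cumulative: 103

Answer: 9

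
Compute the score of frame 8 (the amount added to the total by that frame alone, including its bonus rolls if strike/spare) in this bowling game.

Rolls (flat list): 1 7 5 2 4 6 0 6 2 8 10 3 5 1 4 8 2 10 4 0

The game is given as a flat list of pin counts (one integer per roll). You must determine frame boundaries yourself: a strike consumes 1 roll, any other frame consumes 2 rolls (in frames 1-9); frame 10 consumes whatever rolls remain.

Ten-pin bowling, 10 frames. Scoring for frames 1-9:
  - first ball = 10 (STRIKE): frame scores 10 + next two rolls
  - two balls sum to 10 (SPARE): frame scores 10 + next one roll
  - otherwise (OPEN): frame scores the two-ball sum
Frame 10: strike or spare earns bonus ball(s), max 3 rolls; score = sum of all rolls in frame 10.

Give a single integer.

Answer: 5

Derivation:
Frame 1: OPEN (1+7=8). Cumulative: 8
Frame 2: OPEN (5+2=7). Cumulative: 15
Frame 3: SPARE (4+6=10). 10 + next roll (0) = 10. Cumulative: 25
Frame 4: OPEN (0+6=6). Cumulative: 31
Frame 5: SPARE (2+8=10). 10 + next roll (10) = 20. Cumulative: 51
Frame 6: STRIKE. 10 + next two rolls (3+5) = 18. Cumulative: 69
Frame 7: OPEN (3+5=8). Cumulative: 77
Frame 8: OPEN (1+4=5). Cumulative: 82
Frame 9: SPARE (8+2=10). 10 + next roll (10) = 20. Cumulative: 102
Frame 10: STRIKE. Sum of all frame-10 rolls (10+4+0) = 14. Cumulative: 116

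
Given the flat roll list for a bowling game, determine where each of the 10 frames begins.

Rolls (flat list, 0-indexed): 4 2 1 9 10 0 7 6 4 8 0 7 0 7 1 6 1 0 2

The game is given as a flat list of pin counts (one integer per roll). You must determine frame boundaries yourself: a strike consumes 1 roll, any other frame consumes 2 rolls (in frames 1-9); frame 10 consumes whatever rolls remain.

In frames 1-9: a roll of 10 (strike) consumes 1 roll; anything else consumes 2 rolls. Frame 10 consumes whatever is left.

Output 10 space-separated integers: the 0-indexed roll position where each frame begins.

Frame 1 starts at roll index 0: rolls=4,2 (sum=6), consumes 2 rolls
Frame 2 starts at roll index 2: rolls=1,9 (sum=10), consumes 2 rolls
Frame 3 starts at roll index 4: roll=10 (strike), consumes 1 roll
Frame 4 starts at roll index 5: rolls=0,7 (sum=7), consumes 2 rolls
Frame 5 starts at roll index 7: rolls=6,4 (sum=10), consumes 2 rolls
Frame 6 starts at roll index 9: rolls=8,0 (sum=8), consumes 2 rolls
Frame 7 starts at roll index 11: rolls=7,0 (sum=7), consumes 2 rolls
Frame 8 starts at roll index 13: rolls=7,1 (sum=8), consumes 2 rolls
Frame 9 starts at roll index 15: rolls=6,1 (sum=7), consumes 2 rolls
Frame 10 starts at roll index 17: 2 remaining rolls

Answer: 0 2 4 5 7 9 11 13 15 17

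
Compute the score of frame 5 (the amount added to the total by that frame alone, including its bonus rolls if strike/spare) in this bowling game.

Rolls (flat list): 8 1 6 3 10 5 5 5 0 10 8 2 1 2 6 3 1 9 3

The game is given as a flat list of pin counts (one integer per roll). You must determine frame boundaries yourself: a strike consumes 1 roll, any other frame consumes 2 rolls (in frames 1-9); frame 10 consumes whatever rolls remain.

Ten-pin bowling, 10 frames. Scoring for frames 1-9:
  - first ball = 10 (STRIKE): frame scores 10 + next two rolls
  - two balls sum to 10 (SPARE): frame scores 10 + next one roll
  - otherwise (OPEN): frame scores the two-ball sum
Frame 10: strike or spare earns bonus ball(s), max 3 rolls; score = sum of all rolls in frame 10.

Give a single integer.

Frame 1: OPEN (8+1=9). Cumulative: 9
Frame 2: OPEN (6+3=9). Cumulative: 18
Frame 3: STRIKE. 10 + next two rolls (5+5) = 20. Cumulative: 38
Frame 4: SPARE (5+5=10). 10 + next roll (5) = 15. Cumulative: 53
Frame 5: OPEN (5+0=5). Cumulative: 58
Frame 6: STRIKE. 10 + next two rolls (8+2) = 20. Cumulative: 78
Frame 7: SPARE (8+2=10). 10 + next roll (1) = 11. Cumulative: 89

Answer: 5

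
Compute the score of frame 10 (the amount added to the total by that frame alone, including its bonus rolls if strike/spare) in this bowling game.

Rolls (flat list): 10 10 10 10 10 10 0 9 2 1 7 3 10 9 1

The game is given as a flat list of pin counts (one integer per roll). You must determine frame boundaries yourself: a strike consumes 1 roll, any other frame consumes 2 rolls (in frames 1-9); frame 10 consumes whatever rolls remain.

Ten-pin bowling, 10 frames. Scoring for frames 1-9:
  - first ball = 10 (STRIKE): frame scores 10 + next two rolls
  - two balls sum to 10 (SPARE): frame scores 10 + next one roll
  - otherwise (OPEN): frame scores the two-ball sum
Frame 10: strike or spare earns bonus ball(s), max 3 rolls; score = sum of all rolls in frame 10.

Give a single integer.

Frame 1: STRIKE. 10 + next two rolls (10+10) = 30. Cumulative: 30
Frame 2: STRIKE. 10 + next two rolls (10+10) = 30. Cumulative: 60
Frame 3: STRIKE. 10 + next two rolls (10+10) = 30. Cumulative: 90
Frame 4: STRIKE. 10 + next two rolls (10+10) = 30. Cumulative: 120
Frame 5: STRIKE. 10 + next two rolls (10+0) = 20. Cumulative: 140
Frame 6: STRIKE. 10 + next two rolls (0+9) = 19. Cumulative: 159
Frame 7: OPEN (0+9=9). Cumulative: 168
Frame 8: OPEN (2+1=3). Cumulative: 171
Frame 9: SPARE (7+3=10). 10 + next roll (10) = 20. Cumulative: 191
Frame 10: STRIKE. Sum of all frame-10 rolls (10+9+1) = 20. Cumulative: 211

Answer: 20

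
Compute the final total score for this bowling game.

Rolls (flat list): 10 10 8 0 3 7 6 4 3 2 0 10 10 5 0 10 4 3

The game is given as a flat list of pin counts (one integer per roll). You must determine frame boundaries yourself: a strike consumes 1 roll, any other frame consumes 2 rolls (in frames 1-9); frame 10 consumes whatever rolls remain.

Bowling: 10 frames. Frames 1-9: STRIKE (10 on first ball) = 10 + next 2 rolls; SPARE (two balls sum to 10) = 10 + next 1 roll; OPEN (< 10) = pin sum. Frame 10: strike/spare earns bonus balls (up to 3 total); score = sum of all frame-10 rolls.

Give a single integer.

Answer: 145

Derivation:
Frame 1: STRIKE. 10 + next two rolls (10+8) = 28. Cumulative: 28
Frame 2: STRIKE. 10 + next two rolls (8+0) = 18. Cumulative: 46
Frame 3: OPEN (8+0=8). Cumulative: 54
Frame 4: SPARE (3+7=10). 10 + next roll (6) = 16. Cumulative: 70
Frame 5: SPARE (6+4=10). 10 + next roll (3) = 13. Cumulative: 83
Frame 6: OPEN (3+2=5). Cumulative: 88
Frame 7: SPARE (0+10=10). 10 + next roll (10) = 20. Cumulative: 108
Frame 8: STRIKE. 10 + next two rolls (5+0) = 15. Cumulative: 123
Frame 9: OPEN (5+0=5). Cumulative: 128
Frame 10: STRIKE. Sum of all frame-10 rolls (10+4+3) = 17. Cumulative: 145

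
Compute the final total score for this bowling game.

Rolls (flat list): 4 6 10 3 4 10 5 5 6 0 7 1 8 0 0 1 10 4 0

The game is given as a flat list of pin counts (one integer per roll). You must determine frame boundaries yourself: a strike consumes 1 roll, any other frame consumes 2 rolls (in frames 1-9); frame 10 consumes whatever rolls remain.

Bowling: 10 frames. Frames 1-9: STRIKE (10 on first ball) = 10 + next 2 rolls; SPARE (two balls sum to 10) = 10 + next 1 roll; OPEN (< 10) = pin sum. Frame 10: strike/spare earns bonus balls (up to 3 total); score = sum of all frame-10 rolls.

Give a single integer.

Frame 1: SPARE (4+6=10). 10 + next roll (10) = 20. Cumulative: 20
Frame 2: STRIKE. 10 + next two rolls (3+4) = 17. Cumulative: 37
Frame 3: OPEN (3+4=7). Cumulative: 44
Frame 4: STRIKE. 10 + next two rolls (5+5) = 20. Cumulative: 64
Frame 5: SPARE (5+5=10). 10 + next roll (6) = 16. Cumulative: 80
Frame 6: OPEN (6+0=6). Cumulative: 86
Frame 7: OPEN (7+1=8). Cumulative: 94
Frame 8: OPEN (8+0=8). Cumulative: 102
Frame 9: OPEN (0+1=1). Cumulative: 103
Frame 10: STRIKE. Sum of all frame-10 rolls (10+4+0) = 14. Cumulative: 117

Answer: 117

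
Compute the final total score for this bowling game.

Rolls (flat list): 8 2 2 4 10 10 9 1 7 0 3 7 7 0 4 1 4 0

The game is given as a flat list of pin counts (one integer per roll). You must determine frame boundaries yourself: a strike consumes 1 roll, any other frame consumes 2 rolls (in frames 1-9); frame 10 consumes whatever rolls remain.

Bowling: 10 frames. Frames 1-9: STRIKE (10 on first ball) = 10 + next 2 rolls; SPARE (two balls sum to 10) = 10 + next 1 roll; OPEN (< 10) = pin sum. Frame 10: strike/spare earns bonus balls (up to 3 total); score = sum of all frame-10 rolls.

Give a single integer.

Answer: 124

Derivation:
Frame 1: SPARE (8+2=10). 10 + next roll (2) = 12. Cumulative: 12
Frame 2: OPEN (2+4=6). Cumulative: 18
Frame 3: STRIKE. 10 + next two rolls (10+9) = 29. Cumulative: 47
Frame 4: STRIKE. 10 + next two rolls (9+1) = 20. Cumulative: 67
Frame 5: SPARE (9+1=10). 10 + next roll (7) = 17. Cumulative: 84
Frame 6: OPEN (7+0=7). Cumulative: 91
Frame 7: SPARE (3+7=10). 10 + next roll (7) = 17. Cumulative: 108
Frame 8: OPEN (7+0=7). Cumulative: 115
Frame 9: OPEN (4+1=5). Cumulative: 120
Frame 10: OPEN. Sum of all frame-10 rolls (4+0) = 4. Cumulative: 124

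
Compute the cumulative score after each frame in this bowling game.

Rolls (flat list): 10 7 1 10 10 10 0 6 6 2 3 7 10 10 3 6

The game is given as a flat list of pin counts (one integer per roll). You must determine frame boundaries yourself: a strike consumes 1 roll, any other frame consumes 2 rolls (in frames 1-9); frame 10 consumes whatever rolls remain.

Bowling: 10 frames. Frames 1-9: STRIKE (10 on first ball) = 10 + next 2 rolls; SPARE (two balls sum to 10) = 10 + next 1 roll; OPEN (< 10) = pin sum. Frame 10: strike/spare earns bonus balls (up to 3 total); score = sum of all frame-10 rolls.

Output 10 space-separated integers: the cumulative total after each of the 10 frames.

Frame 1: STRIKE. 10 + next two rolls (7+1) = 18. Cumulative: 18
Frame 2: OPEN (7+1=8). Cumulative: 26
Frame 3: STRIKE. 10 + next two rolls (10+10) = 30. Cumulative: 56
Frame 4: STRIKE. 10 + next two rolls (10+0) = 20. Cumulative: 76
Frame 5: STRIKE. 10 + next two rolls (0+6) = 16. Cumulative: 92
Frame 6: OPEN (0+6=6). Cumulative: 98
Frame 7: OPEN (6+2=8). Cumulative: 106
Frame 8: SPARE (3+7=10). 10 + next roll (10) = 20. Cumulative: 126
Frame 9: STRIKE. 10 + next two rolls (10+3) = 23. Cumulative: 149
Frame 10: STRIKE. Sum of all frame-10 rolls (10+3+6) = 19. Cumulative: 168

Answer: 18 26 56 76 92 98 106 126 149 168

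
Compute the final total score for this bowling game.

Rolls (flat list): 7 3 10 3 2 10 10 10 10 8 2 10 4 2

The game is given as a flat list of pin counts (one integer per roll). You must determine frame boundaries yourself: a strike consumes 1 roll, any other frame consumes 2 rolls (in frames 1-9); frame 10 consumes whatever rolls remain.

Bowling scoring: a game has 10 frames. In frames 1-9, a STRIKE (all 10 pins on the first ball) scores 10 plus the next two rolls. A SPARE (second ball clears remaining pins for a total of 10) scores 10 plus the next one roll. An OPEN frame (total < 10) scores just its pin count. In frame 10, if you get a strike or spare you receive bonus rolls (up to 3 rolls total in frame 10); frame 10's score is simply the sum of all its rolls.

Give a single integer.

Answer: 190

Derivation:
Frame 1: SPARE (7+3=10). 10 + next roll (10) = 20. Cumulative: 20
Frame 2: STRIKE. 10 + next two rolls (3+2) = 15. Cumulative: 35
Frame 3: OPEN (3+2=5). Cumulative: 40
Frame 4: STRIKE. 10 + next two rolls (10+10) = 30. Cumulative: 70
Frame 5: STRIKE. 10 + next two rolls (10+10) = 30. Cumulative: 100
Frame 6: STRIKE. 10 + next two rolls (10+8) = 28. Cumulative: 128
Frame 7: STRIKE. 10 + next two rolls (8+2) = 20. Cumulative: 148
Frame 8: SPARE (8+2=10). 10 + next roll (10) = 20. Cumulative: 168
Frame 9: STRIKE. 10 + next two rolls (4+2) = 16. Cumulative: 184
Frame 10: OPEN. Sum of all frame-10 rolls (4+2) = 6. Cumulative: 190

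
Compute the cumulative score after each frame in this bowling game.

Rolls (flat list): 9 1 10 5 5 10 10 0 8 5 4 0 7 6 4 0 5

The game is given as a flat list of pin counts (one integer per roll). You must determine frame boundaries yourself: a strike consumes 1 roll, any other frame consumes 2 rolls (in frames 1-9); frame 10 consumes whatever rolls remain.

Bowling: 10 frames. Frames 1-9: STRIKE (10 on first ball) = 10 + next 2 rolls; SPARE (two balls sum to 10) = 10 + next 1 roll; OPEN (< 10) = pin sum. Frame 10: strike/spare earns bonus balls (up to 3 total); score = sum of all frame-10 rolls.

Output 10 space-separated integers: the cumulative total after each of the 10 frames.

Frame 1: SPARE (9+1=10). 10 + next roll (10) = 20. Cumulative: 20
Frame 2: STRIKE. 10 + next two rolls (5+5) = 20. Cumulative: 40
Frame 3: SPARE (5+5=10). 10 + next roll (10) = 20. Cumulative: 60
Frame 4: STRIKE. 10 + next two rolls (10+0) = 20. Cumulative: 80
Frame 5: STRIKE. 10 + next two rolls (0+8) = 18. Cumulative: 98
Frame 6: OPEN (0+8=8). Cumulative: 106
Frame 7: OPEN (5+4=9). Cumulative: 115
Frame 8: OPEN (0+7=7). Cumulative: 122
Frame 9: SPARE (6+4=10). 10 + next roll (0) = 10. Cumulative: 132
Frame 10: OPEN. Sum of all frame-10 rolls (0+5) = 5. Cumulative: 137

Answer: 20 40 60 80 98 106 115 122 132 137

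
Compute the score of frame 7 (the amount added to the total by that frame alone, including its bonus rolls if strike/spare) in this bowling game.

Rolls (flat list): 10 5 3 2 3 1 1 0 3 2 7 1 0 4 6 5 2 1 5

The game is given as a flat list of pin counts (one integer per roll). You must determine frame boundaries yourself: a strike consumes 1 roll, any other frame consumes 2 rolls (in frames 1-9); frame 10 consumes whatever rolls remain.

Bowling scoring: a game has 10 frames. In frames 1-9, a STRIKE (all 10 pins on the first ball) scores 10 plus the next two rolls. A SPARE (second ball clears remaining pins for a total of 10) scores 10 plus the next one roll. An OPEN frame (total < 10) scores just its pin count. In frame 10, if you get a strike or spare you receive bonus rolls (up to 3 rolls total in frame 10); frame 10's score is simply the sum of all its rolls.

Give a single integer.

Answer: 1

Derivation:
Frame 1: STRIKE. 10 + next two rolls (5+3) = 18. Cumulative: 18
Frame 2: OPEN (5+3=8). Cumulative: 26
Frame 3: OPEN (2+3=5). Cumulative: 31
Frame 4: OPEN (1+1=2). Cumulative: 33
Frame 5: OPEN (0+3=3). Cumulative: 36
Frame 6: OPEN (2+7=9). Cumulative: 45
Frame 7: OPEN (1+0=1). Cumulative: 46
Frame 8: SPARE (4+6=10). 10 + next roll (5) = 15. Cumulative: 61
Frame 9: OPEN (5+2=7). Cumulative: 68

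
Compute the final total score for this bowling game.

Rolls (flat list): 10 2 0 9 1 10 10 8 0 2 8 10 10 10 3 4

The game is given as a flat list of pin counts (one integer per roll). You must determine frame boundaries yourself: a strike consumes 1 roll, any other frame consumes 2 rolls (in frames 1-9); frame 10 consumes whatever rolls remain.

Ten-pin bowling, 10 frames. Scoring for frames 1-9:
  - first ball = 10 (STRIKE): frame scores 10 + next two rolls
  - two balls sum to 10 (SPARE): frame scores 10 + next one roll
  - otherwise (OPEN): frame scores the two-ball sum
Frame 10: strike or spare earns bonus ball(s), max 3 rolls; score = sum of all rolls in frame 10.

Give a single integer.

Answer: 178

Derivation:
Frame 1: STRIKE. 10 + next two rolls (2+0) = 12. Cumulative: 12
Frame 2: OPEN (2+0=2). Cumulative: 14
Frame 3: SPARE (9+1=10). 10 + next roll (10) = 20. Cumulative: 34
Frame 4: STRIKE. 10 + next two rolls (10+8) = 28. Cumulative: 62
Frame 5: STRIKE. 10 + next two rolls (8+0) = 18. Cumulative: 80
Frame 6: OPEN (8+0=8). Cumulative: 88
Frame 7: SPARE (2+8=10). 10 + next roll (10) = 20. Cumulative: 108
Frame 8: STRIKE. 10 + next two rolls (10+10) = 30. Cumulative: 138
Frame 9: STRIKE. 10 + next two rolls (10+3) = 23. Cumulative: 161
Frame 10: STRIKE. Sum of all frame-10 rolls (10+3+4) = 17. Cumulative: 178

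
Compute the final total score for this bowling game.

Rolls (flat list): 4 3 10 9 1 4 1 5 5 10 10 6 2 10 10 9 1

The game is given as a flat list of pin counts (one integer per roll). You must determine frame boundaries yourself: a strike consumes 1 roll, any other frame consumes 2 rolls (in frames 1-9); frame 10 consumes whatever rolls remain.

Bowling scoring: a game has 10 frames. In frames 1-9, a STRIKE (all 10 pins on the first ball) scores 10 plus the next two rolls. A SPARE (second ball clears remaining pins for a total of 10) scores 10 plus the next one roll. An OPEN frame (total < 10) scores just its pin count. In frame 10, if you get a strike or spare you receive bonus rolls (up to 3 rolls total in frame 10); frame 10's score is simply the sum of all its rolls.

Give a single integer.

Answer: 167

Derivation:
Frame 1: OPEN (4+3=7). Cumulative: 7
Frame 2: STRIKE. 10 + next two rolls (9+1) = 20. Cumulative: 27
Frame 3: SPARE (9+1=10). 10 + next roll (4) = 14. Cumulative: 41
Frame 4: OPEN (4+1=5). Cumulative: 46
Frame 5: SPARE (5+5=10). 10 + next roll (10) = 20. Cumulative: 66
Frame 6: STRIKE. 10 + next two rolls (10+6) = 26. Cumulative: 92
Frame 7: STRIKE. 10 + next two rolls (6+2) = 18. Cumulative: 110
Frame 8: OPEN (6+2=8). Cumulative: 118
Frame 9: STRIKE. 10 + next two rolls (10+9) = 29. Cumulative: 147
Frame 10: STRIKE. Sum of all frame-10 rolls (10+9+1) = 20. Cumulative: 167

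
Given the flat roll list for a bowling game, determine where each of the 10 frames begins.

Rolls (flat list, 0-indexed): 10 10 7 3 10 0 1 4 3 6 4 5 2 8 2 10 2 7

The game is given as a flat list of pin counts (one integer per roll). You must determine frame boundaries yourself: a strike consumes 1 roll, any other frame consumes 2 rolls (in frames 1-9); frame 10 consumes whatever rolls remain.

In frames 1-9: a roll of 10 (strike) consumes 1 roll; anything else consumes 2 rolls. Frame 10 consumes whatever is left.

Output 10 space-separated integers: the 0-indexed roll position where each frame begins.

Answer: 0 1 2 4 5 7 9 11 13 15

Derivation:
Frame 1 starts at roll index 0: roll=10 (strike), consumes 1 roll
Frame 2 starts at roll index 1: roll=10 (strike), consumes 1 roll
Frame 3 starts at roll index 2: rolls=7,3 (sum=10), consumes 2 rolls
Frame 4 starts at roll index 4: roll=10 (strike), consumes 1 roll
Frame 5 starts at roll index 5: rolls=0,1 (sum=1), consumes 2 rolls
Frame 6 starts at roll index 7: rolls=4,3 (sum=7), consumes 2 rolls
Frame 7 starts at roll index 9: rolls=6,4 (sum=10), consumes 2 rolls
Frame 8 starts at roll index 11: rolls=5,2 (sum=7), consumes 2 rolls
Frame 9 starts at roll index 13: rolls=8,2 (sum=10), consumes 2 rolls
Frame 10 starts at roll index 15: 3 remaining rolls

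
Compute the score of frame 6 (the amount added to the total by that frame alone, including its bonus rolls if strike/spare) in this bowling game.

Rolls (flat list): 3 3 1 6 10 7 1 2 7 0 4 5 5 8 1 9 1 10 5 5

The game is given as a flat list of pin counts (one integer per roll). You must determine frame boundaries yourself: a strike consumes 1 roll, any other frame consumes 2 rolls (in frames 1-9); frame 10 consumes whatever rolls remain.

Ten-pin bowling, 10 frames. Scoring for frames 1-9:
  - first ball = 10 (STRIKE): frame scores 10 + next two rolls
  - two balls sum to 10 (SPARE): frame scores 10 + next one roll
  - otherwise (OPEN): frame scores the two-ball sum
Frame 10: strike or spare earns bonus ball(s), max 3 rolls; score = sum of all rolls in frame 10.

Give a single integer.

Frame 1: OPEN (3+3=6). Cumulative: 6
Frame 2: OPEN (1+6=7). Cumulative: 13
Frame 3: STRIKE. 10 + next two rolls (7+1) = 18. Cumulative: 31
Frame 4: OPEN (7+1=8). Cumulative: 39
Frame 5: OPEN (2+7=9). Cumulative: 48
Frame 6: OPEN (0+4=4). Cumulative: 52
Frame 7: SPARE (5+5=10). 10 + next roll (8) = 18. Cumulative: 70
Frame 8: OPEN (8+1=9). Cumulative: 79

Answer: 4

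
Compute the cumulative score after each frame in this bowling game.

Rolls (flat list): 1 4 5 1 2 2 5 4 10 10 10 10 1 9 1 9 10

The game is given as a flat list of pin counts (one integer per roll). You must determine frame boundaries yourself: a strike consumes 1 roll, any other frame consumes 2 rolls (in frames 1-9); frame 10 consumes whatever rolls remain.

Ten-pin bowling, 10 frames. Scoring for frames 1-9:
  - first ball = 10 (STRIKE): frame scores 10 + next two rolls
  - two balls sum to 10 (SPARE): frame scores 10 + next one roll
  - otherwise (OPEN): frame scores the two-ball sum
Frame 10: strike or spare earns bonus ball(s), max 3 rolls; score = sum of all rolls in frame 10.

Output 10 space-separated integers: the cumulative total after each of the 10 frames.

Answer: 5 11 15 24 54 84 105 125 136 156

Derivation:
Frame 1: OPEN (1+4=5). Cumulative: 5
Frame 2: OPEN (5+1=6). Cumulative: 11
Frame 3: OPEN (2+2=4). Cumulative: 15
Frame 4: OPEN (5+4=9). Cumulative: 24
Frame 5: STRIKE. 10 + next two rolls (10+10) = 30. Cumulative: 54
Frame 6: STRIKE. 10 + next two rolls (10+10) = 30. Cumulative: 84
Frame 7: STRIKE. 10 + next two rolls (10+1) = 21. Cumulative: 105
Frame 8: STRIKE. 10 + next two rolls (1+9) = 20. Cumulative: 125
Frame 9: SPARE (1+9=10). 10 + next roll (1) = 11. Cumulative: 136
Frame 10: SPARE. Sum of all frame-10 rolls (1+9+10) = 20. Cumulative: 156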